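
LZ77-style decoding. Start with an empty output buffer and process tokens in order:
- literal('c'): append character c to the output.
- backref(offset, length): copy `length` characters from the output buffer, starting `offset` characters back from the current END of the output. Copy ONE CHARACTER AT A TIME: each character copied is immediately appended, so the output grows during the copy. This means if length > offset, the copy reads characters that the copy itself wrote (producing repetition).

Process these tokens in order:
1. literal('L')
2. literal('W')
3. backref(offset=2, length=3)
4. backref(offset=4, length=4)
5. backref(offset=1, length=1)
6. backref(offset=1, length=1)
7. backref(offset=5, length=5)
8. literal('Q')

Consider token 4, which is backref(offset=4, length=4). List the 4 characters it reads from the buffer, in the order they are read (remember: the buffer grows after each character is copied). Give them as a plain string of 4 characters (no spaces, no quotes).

Answer: WLWL

Derivation:
Token 1: literal('L'). Output: "L"
Token 2: literal('W'). Output: "LW"
Token 3: backref(off=2, len=3) (overlapping!). Copied 'LWL' from pos 0. Output: "LWLWL"
Token 4: backref(off=4, len=4). Buffer before: "LWLWL" (len 5)
  byte 1: read out[1]='W', append. Buffer now: "LWLWLW"
  byte 2: read out[2]='L', append. Buffer now: "LWLWLWL"
  byte 3: read out[3]='W', append. Buffer now: "LWLWLWLW"
  byte 4: read out[4]='L', append. Buffer now: "LWLWLWLWL"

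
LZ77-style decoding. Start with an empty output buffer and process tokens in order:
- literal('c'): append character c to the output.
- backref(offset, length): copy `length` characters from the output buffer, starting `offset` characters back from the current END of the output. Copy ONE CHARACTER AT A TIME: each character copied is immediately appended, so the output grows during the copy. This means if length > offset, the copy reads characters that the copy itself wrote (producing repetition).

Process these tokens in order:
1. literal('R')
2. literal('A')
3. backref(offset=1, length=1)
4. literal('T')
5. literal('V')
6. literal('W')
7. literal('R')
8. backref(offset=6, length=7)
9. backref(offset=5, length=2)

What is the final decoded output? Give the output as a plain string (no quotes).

Answer: RAATVWRAATVWRATV

Derivation:
Token 1: literal('R'). Output: "R"
Token 2: literal('A'). Output: "RA"
Token 3: backref(off=1, len=1). Copied 'A' from pos 1. Output: "RAA"
Token 4: literal('T'). Output: "RAAT"
Token 5: literal('V'). Output: "RAATV"
Token 6: literal('W'). Output: "RAATVW"
Token 7: literal('R'). Output: "RAATVWR"
Token 8: backref(off=6, len=7) (overlapping!). Copied 'AATVWRA' from pos 1. Output: "RAATVWRAATVWRA"
Token 9: backref(off=5, len=2). Copied 'TV' from pos 9. Output: "RAATVWRAATVWRATV"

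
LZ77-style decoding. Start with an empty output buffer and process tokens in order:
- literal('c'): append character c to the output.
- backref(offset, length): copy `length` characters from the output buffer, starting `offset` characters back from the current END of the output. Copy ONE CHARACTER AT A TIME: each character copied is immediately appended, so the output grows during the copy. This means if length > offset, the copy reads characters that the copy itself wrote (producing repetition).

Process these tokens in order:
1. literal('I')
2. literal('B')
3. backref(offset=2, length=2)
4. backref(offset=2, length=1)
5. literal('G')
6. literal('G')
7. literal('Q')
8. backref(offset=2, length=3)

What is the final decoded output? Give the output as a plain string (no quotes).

Answer: IBIBIGGQGQG

Derivation:
Token 1: literal('I'). Output: "I"
Token 2: literal('B'). Output: "IB"
Token 3: backref(off=2, len=2). Copied 'IB' from pos 0. Output: "IBIB"
Token 4: backref(off=2, len=1). Copied 'I' from pos 2. Output: "IBIBI"
Token 5: literal('G'). Output: "IBIBIG"
Token 6: literal('G'). Output: "IBIBIGG"
Token 7: literal('Q'). Output: "IBIBIGGQ"
Token 8: backref(off=2, len=3) (overlapping!). Copied 'GQG' from pos 6. Output: "IBIBIGGQGQG"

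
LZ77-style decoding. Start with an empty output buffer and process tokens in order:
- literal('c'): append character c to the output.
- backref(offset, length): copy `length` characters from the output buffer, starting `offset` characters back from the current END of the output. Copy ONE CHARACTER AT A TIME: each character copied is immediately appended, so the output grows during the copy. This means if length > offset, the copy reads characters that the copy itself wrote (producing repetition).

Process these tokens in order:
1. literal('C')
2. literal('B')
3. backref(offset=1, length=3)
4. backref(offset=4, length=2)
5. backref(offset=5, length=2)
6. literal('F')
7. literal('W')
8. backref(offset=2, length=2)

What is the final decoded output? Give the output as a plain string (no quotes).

Token 1: literal('C'). Output: "C"
Token 2: literal('B'). Output: "CB"
Token 3: backref(off=1, len=3) (overlapping!). Copied 'BBB' from pos 1. Output: "CBBBB"
Token 4: backref(off=4, len=2). Copied 'BB' from pos 1. Output: "CBBBBBB"
Token 5: backref(off=5, len=2). Copied 'BB' from pos 2. Output: "CBBBBBBBB"
Token 6: literal('F'). Output: "CBBBBBBBBF"
Token 7: literal('W'). Output: "CBBBBBBBBFW"
Token 8: backref(off=2, len=2). Copied 'FW' from pos 9. Output: "CBBBBBBBBFWFW"

Answer: CBBBBBBBBFWFW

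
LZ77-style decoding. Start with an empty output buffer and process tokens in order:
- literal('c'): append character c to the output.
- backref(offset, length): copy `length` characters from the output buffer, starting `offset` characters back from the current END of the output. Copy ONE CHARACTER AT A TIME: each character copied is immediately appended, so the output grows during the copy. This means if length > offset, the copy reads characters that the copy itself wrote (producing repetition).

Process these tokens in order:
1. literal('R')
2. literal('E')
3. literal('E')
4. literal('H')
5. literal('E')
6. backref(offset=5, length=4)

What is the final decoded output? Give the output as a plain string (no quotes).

Token 1: literal('R'). Output: "R"
Token 2: literal('E'). Output: "RE"
Token 3: literal('E'). Output: "REE"
Token 4: literal('H'). Output: "REEH"
Token 5: literal('E'). Output: "REEHE"
Token 6: backref(off=5, len=4). Copied 'REEH' from pos 0. Output: "REEHEREEH"

Answer: REEHEREEH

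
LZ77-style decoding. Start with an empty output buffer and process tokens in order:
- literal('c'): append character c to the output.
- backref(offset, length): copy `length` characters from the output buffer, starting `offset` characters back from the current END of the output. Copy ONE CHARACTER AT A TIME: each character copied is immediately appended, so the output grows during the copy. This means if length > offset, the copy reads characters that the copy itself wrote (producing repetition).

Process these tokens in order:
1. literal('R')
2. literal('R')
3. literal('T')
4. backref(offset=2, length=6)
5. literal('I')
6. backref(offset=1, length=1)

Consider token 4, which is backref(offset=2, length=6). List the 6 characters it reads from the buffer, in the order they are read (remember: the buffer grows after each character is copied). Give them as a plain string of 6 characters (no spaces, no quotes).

Token 1: literal('R'). Output: "R"
Token 2: literal('R'). Output: "RR"
Token 3: literal('T'). Output: "RRT"
Token 4: backref(off=2, len=6). Buffer before: "RRT" (len 3)
  byte 1: read out[1]='R', append. Buffer now: "RRTR"
  byte 2: read out[2]='T', append. Buffer now: "RRTRT"
  byte 3: read out[3]='R', append. Buffer now: "RRTRTR"
  byte 4: read out[4]='T', append. Buffer now: "RRTRTRT"
  byte 5: read out[5]='R', append. Buffer now: "RRTRTRTR"
  byte 6: read out[6]='T', append. Buffer now: "RRTRTRTRT"

Answer: RTRTRT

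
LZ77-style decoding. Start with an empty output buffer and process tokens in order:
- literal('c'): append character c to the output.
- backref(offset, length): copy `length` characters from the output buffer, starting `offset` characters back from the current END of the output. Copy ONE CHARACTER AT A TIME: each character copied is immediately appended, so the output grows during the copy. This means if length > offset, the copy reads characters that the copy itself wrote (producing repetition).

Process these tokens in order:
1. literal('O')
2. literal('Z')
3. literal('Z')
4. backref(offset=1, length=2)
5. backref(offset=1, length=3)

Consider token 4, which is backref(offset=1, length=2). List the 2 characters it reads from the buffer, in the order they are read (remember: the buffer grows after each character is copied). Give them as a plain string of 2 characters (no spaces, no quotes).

Token 1: literal('O'). Output: "O"
Token 2: literal('Z'). Output: "OZ"
Token 3: literal('Z'). Output: "OZZ"
Token 4: backref(off=1, len=2). Buffer before: "OZZ" (len 3)
  byte 1: read out[2]='Z', append. Buffer now: "OZZZ"
  byte 2: read out[3]='Z', append. Buffer now: "OZZZZ"

Answer: ZZ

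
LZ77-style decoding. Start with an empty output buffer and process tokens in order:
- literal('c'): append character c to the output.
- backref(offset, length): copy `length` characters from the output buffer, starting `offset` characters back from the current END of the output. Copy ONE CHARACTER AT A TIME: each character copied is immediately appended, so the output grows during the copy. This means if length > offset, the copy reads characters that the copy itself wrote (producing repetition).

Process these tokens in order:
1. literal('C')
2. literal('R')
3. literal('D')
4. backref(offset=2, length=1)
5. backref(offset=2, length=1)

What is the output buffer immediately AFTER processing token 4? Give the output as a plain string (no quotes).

Token 1: literal('C'). Output: "C"
Token 2: literal('R'). Output: "CR"
Token 3: literal('D'). Output: "CRD"
Token 4: backref(off=2, len=1). Copied 'R' from pos 1. Output: "CRDR"

Answer: CRDR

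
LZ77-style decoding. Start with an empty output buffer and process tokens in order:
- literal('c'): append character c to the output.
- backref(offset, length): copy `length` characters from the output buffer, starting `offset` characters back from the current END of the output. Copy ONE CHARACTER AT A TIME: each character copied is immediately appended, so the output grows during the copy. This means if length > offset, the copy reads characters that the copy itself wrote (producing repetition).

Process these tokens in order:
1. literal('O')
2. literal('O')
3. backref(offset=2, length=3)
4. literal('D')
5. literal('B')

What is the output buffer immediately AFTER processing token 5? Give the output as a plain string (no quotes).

Token 1: literal('O'). Output: "O"
Token 2: literal('O'). Output: "OO"
Token 3: backref(off=2, len=3) (overlapping!). Copied 'OOO' from pos 0. Output: "OOOOO"
Token 4: literal('D'). Output: "OOOOOD"
Token 5: literal('B'). Output: "OOOOODB"

Answer: OOOOODB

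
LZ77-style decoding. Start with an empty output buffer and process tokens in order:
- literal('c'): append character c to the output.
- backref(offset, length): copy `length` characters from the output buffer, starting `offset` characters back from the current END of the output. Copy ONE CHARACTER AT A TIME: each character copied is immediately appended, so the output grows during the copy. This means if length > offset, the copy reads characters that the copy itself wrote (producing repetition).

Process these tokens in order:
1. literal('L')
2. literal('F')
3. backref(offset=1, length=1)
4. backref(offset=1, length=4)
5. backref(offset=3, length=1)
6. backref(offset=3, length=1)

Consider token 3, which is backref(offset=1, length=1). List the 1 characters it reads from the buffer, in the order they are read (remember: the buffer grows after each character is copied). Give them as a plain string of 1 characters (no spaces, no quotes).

Token 1: literal('L'). Output: "L"
Token 2: literal('F'). Output: "LF"
Token 3: backref(off=1, len=1). Buffer before: "LF" (len 2)
  byte 1: read out[1]='F', append. Buffer now: "LFF"

Answer: F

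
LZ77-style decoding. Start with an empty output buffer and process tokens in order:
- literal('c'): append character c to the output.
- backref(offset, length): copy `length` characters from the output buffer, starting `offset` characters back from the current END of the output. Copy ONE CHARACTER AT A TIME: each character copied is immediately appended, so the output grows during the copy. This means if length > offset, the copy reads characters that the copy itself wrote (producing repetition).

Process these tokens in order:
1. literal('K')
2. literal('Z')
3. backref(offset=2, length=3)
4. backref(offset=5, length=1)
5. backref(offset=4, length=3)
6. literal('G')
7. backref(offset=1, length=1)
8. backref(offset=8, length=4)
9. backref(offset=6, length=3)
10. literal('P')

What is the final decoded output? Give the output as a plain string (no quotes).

Token 1: literal('K'). Output: "K"
Token 2: literal('Z'). Output: "KZ"
Token 3: backref(off=2, len=3) (overlapping!). Copied 'KZK' from pos 0. Output: "KZKZK"
Token 4: backref(off=5, len=1). Copied 'K' from pos 0. Output: "KZKZKK"
Token 5: backref(off=4, len=3). Copied 'KZK' from pos 2. Output: "KZKZKKKZK"
Token 6: literal('G'). Output: "KZKZKKKZKG"
Token 7: backref(off=1, len=1). Copied 'G' from pos 9. Output: "KZKZKKKZKGG"
Token 8: backref(off=8, len=4). Copied 'ZKKK' from pos 3. Output: "KZKZKKKZKGGZKKK"
Token 9: backref(off=6, len=3). Copied 'GGZ' from pos 9. Output: "KZKZKKKZKGGZKKKGGZ"
Token 10: literal('P'). Output: "KZKZKKKZKGGZKKKGGZP"

Answer: KZKZKKKZKGGZKKKGGZP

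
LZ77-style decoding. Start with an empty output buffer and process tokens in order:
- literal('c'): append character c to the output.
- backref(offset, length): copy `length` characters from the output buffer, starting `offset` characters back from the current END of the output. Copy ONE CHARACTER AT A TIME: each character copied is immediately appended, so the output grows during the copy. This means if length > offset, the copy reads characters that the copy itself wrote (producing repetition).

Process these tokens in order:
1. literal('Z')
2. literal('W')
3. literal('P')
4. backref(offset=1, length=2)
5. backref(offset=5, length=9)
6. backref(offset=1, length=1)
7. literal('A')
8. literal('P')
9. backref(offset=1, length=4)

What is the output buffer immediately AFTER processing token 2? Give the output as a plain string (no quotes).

Answer: ZW

Derivation:
Token 1: literal('Z'). Output: "Z"
Token 2: literal('W'). Output: "ZW"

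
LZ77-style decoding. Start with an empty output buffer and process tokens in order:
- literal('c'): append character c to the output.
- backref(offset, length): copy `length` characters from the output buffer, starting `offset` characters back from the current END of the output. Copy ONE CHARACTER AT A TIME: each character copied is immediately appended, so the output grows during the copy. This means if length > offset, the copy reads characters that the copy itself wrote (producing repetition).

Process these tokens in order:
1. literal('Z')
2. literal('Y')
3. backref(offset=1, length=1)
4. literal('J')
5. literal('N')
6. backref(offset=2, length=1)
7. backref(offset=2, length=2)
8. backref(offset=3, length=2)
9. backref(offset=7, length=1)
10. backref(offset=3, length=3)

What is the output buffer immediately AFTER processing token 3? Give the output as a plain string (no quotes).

Answer: ZYY

Derivation:
Token 1: literal('Z'). Output: "Z"
Token 2: literal('Y'). Output: "ZY"
Token 3: backref(off=1, len=1). Copied 'Y' from pos 1. Output: "ZYY"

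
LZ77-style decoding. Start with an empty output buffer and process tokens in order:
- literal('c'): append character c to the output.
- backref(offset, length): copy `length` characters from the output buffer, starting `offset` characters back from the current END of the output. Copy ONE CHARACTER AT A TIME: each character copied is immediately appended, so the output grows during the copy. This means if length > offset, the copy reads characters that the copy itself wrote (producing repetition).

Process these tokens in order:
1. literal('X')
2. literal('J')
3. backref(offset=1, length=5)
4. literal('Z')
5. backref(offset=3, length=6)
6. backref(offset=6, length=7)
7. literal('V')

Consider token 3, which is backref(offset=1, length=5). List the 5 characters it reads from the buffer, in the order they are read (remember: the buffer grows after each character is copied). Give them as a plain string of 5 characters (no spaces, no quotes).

Token 1: literal('X'). Output: "X"
Token 2: literal('J'). Output: "XJ"
Token 3: backref(off=1, len=5). Buffer before: "XJ" (len 2)
  byte 1: read out[1]='J', append. Buffer now: "XJJ"
  byte 2: read out[2]='J', append. Buffer now: "XJJJ"
  byte 3: read out[3]='J', append. Buffer now: "XJJJJ"
  byte 4: read out[4]='J', append. Buffer now: "XJJJJJ"
  byte 5: read out[5]='J', append. Buffer now: "XJJJJJJ"

Answer: JJJJJ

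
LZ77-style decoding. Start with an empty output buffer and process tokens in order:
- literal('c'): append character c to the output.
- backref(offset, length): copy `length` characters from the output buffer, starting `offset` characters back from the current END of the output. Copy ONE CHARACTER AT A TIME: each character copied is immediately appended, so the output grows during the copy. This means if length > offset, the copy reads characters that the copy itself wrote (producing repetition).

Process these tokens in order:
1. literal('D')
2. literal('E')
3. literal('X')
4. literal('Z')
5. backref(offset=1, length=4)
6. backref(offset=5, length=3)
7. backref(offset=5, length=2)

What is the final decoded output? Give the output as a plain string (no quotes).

Answer: DEXZZZZZZZZZZ

Derivation:
Token 1: literal('D'). Output: "D"
Token 2: literal('E'). Output: "DE"
Token 3: literal('X'). Output: "DEX"
Token 4: literal('Z'). Output: "DEXZ"
Token 5: backref(off=1, len=4) (overlapping!). Copied 'ZZZZ' from pos 3. Output: "DEXZZZZZ"
Token 6: backref(off=5, len=3). Copied 'ZZZ' from pos 3. Output: "DEXZZZZZZZZ"
Token 7: backref(off=5, len=2). Copied 'ZZ' from pos 6. Output: "DEXZZZZZZZZZZ"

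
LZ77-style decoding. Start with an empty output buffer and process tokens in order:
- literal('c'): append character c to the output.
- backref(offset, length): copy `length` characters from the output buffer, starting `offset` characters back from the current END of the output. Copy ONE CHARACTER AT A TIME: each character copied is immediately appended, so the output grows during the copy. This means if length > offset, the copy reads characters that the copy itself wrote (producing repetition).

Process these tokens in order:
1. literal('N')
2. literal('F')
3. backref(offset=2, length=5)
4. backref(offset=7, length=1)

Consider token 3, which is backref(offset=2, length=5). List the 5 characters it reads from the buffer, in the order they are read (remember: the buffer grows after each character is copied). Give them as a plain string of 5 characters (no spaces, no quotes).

Token 1: literal('N'). Output: "N"
Token 2: literal('F'). Output: "NF"
Token 3: backref(off=2, len=5). Buffer before: "NF" (len 2)
  byte 1: read out[0]='N', append. Buffer now: "NFN"
  byte 2: read out[1]='F', append. Buffer now: "NFNF"
  byte 3: read out[2]='N', append. Buffer now: "NFNFN"
  byte 4: read out[3]='F', append. Buffer now: "NFNFNF"
  byte 5: read out[4]='N', append. Buffer now: "NFNFNFN"

Answer: NFNFN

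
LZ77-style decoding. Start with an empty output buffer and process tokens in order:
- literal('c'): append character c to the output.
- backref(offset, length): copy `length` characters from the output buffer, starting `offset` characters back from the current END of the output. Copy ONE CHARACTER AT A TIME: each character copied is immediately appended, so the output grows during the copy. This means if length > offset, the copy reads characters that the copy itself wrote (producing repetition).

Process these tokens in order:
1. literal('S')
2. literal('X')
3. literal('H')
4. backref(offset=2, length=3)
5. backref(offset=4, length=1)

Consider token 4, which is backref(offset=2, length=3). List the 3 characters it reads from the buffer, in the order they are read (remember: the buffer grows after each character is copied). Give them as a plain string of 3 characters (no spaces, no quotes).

Answer: XHX

Derivation:
Token 1: literal('S'). Output: "S"
Token 2: literal('X'). Output: "SX"
Token 3: literal('H'). Output: "SXH"
Token 4: backref(off=2, len=3). Buffer before: "SXH" (len 3)
  byte 1: read out[1]='X', append. Buffer now: "SXHX"
  byte 2: read out[2]='H', append. Buffer now: "SXHXH"
  byte 3: read out[3]='X', append. Buffer now: "SXHXHX"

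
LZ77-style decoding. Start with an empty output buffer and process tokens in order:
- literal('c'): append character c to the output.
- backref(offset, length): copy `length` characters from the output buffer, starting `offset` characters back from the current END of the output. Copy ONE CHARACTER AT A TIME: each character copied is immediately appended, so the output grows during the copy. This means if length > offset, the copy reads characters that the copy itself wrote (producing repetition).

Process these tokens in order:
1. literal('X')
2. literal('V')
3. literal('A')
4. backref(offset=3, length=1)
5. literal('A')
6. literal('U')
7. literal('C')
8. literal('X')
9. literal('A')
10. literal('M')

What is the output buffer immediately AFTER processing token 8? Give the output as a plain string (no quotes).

Answer: XVAXAUCX

Derivation:
Token 1: literal('X'). Output: "X"
Token 2: literal('V'). Output: "XV"
Token 3: literal('A'). Output: "XVA"
Token 4: backref(off=3, len=1). Copied 'X' from pos 0. Output: "XVAX"
Token 5: literal('A'). Output: "XVAXA"
Token 6: literal('U'). Output: "XVAXAU"
Token 7: literal('C'). Output: "XVAXAUC"
Token 8: literal('X'). Output: "XVAXAUCX"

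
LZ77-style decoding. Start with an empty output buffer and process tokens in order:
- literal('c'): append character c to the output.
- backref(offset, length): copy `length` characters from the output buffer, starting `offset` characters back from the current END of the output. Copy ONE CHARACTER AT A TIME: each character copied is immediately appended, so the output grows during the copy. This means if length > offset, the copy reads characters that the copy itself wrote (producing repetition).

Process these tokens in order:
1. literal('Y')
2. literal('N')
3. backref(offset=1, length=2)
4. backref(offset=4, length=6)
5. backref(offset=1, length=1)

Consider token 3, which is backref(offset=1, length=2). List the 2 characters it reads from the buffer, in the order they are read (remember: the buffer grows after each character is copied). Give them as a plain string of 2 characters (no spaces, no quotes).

Answer: NN

Derivation:
Token 1: literal('Y'). Output: "Y"
Token 2: literal('N'). Output: "YN"
Token 3: backref(off=1, len=2). Buffer before: "YN" (len 2)
  byte 1: read out[1]='N', append. Buffer now: "YNN"
  byte 2: read out[2]='N', append. Buffer now: "YNNN"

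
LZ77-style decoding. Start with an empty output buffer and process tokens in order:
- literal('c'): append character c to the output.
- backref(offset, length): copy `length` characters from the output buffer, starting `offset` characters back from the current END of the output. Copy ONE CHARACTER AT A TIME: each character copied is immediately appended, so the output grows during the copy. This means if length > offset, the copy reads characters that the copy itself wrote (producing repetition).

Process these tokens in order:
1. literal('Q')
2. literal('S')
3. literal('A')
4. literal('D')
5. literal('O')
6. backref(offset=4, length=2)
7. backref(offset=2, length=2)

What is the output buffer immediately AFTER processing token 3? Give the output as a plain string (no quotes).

Token 1: literal('Q'). Output: "Q"
Token 2: literal('S'). Output: "QS"
Token 3: literal('A'). Output: "QSA"

Answer: QSA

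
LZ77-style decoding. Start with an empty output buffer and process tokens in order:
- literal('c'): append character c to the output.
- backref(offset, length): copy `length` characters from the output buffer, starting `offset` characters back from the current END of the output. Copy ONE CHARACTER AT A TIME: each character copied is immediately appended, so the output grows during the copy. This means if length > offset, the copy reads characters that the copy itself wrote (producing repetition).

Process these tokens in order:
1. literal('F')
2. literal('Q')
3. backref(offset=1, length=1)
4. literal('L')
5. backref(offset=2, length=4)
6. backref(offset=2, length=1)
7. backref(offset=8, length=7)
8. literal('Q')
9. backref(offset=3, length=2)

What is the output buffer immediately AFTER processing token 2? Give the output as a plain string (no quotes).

Token 1: literal('F'). Output: "F"
Token 2: literal('Q'). Output: "FQ"

Answer: FQ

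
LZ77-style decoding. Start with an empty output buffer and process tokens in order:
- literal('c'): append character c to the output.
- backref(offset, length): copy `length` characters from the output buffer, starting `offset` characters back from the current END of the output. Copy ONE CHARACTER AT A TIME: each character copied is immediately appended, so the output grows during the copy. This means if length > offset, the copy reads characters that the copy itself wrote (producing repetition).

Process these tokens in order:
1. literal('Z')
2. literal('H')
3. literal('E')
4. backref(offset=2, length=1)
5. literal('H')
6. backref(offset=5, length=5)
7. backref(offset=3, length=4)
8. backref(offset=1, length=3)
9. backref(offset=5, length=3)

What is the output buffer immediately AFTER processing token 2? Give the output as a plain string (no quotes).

Token 1: literal('Z'). Output: "Z"
Token 2: literal('H'). Output: "ZH"

Answer: ZH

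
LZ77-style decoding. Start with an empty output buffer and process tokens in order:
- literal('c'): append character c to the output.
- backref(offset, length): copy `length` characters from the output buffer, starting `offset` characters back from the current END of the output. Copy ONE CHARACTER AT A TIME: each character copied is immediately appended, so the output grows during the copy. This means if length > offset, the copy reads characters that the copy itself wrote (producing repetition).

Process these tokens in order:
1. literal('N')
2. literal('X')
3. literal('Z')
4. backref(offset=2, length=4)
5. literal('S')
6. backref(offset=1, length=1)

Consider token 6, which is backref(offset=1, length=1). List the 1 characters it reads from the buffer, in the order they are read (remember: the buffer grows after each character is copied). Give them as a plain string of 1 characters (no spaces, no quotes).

Token 1: literal('N'). Output: "N"
Token 2: literal('X'). Output: "NX"
Token 3: literal('Z'). Output: "NXZ"
Token 4: backref(off=2, len=4) (overlapping!). Copied 'XZXZ' from pos 1. Output: "NXZXZXZ"
Token 5: literal('S'). Output: "NXZXZXZS"
Token 6: backref(off=1, len=1). Buffer before: "NXZXZXZS" (len 8)
  byte 1: read out[7]='S', append. Buffer now: "NXZXZXZSS"

Answer: S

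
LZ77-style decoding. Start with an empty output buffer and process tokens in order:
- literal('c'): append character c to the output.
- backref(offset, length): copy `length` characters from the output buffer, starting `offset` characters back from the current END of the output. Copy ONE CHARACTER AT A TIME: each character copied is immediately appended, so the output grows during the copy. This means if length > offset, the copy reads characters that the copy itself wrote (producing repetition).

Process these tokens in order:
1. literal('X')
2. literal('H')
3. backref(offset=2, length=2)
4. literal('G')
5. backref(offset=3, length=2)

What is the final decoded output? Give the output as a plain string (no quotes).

Token 1: literal('X'). Output: "X"
Token 2: literal('H'). Output: "XH"
Token 3: backref(off=2, len=2). Copied 'XH' from pos 0. Output: "XHXH"
Token 4: literal('G'). Output: "XHXHG"
Token 5: backref(off=3, len=2). Copied 'XH' from pos 2. Output: "XHXHGXH"

Answer: XHXHGXH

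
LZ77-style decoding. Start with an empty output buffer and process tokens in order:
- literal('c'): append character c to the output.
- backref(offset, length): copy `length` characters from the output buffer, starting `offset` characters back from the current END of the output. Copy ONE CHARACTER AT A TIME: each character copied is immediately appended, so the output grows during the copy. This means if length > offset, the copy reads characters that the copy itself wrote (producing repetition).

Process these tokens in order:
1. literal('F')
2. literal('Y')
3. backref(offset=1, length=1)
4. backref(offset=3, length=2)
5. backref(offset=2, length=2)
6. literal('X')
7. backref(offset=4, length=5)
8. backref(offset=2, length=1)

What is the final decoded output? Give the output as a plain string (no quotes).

Answer: FYYFYFYXYFYXYX

Derivation:
Token 1: literal('F'). Output: "F"
Token 2: literal('Y'). Output: "FY"
Token 3: backref(off=1, len=1). Copied 'Y' from pos 1. Output: "FYY"
Token 4: backref(off=3, len=2). Copied 'FY' from pos 0. Output: "FYYFY"
Token 5: backref(off=2, len=2). Copied 'FY' from pos 3. Output: "FYYFYFY"
Token 6: literal('X'). Output: "FYYFYFYX"
Token 7: backref(off=4, len=5) (overlapping!). Copied 'YFYXY' from pos 4. Output: "FYYFYFYXYFYXY"
Token 8: backref(off=2, len=1). Copied 'X' from pos 11. Output: "FYYFYFYXYFYXYX"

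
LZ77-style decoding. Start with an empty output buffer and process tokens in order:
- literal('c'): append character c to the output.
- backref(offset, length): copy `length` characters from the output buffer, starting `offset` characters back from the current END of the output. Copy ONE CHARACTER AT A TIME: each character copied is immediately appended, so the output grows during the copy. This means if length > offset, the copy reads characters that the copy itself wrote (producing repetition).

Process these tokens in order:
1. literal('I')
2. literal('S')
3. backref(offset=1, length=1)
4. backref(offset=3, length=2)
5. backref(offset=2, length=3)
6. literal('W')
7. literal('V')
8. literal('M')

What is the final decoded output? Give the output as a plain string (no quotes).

Answer: ISSISISIWVM

Derivation:
Token 1: literal('I'). Output: "I"
Token 2: literal('S'). Output: "IS"
Token 3: backref(off=1, len=1). Copied 'S' from pos 1. Output: "ISS"
Token 4: backref(off=3, len=2). Copied 'IS' from pos 0. Output: "ISSIS"
Token 5: backref(off=2, len=3) (overlapping!). Copied 'ISI' from pos 3. Output: "ISSISISI"
Token 6: literal('W'). Output: "ISSISISIW"
Token 7: literal('V'). Output: "ISSISISIWV"
Token 8: literal('M'). Output: "ISSISISIWVM"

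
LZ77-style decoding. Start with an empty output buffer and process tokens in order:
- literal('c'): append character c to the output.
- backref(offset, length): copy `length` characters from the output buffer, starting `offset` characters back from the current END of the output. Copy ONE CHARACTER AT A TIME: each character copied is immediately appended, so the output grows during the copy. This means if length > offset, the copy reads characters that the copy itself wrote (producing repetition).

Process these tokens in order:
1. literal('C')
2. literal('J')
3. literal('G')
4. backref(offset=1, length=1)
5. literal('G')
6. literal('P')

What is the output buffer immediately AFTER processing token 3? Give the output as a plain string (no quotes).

Answer: CJG

Derivation:
Token 1: literal('C'). Output: "C"
Token 2: literal('J'). Output: "CJ"
Token 3: literal('G'). Output: "CJG"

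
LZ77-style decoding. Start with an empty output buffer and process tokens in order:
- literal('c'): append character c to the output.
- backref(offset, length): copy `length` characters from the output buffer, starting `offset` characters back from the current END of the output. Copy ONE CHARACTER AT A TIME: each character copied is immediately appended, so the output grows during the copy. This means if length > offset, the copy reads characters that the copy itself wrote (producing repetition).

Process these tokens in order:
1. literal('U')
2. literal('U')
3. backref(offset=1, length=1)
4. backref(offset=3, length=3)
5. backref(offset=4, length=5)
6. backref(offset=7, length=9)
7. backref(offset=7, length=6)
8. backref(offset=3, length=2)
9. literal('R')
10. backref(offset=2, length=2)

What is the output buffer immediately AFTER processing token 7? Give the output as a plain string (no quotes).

Answer: UUUUUUUUUUUUUUUUUUUUUUUUUU

Derivation:
Token 1: literal('U'). Output: "U"
Token 2: literal('U'). Output: "UU"
Token 3: backref(off=1, len=1). Copied 'U' from pos 1. Output: "UUU"
Token 4: backref(off=3, len=3). Copied 'UUU' from pos 0. Output: "UUUUUU"
Token 5: backref(off=4, len=5) (overlapping!). Copied 'UUUUU' from pos 2. Output: "UUUUUUUUUUU"
Token 6: backref(off=7, len=9) (overlapping!). Copied 'UUUUUUUUU' from pos 4. Output: "UUUUUUUUUUUUUUUUUUUU"
Token 7: backref(off=7, len=6). Copied 'UUUUUU' from pos 13. Output: "UUUUUUUUUUUUUUUUUUUUUUUUUU"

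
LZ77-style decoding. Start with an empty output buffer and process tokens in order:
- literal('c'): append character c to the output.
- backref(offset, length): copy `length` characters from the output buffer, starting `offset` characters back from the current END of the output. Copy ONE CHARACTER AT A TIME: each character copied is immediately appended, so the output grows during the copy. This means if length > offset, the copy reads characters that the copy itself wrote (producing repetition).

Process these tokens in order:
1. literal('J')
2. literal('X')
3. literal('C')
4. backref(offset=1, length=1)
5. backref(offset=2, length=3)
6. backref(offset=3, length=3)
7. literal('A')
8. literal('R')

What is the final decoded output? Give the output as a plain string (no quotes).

Token 1: literal('J'). Output: "J"
Token 2: literal('X'). Output: "JX"
Token 3: literal('C'). Output: "JXC"
Token 4: backref(off=1, len=1). Copied 'C' from pos 2. Output: "JXCC"
Token 5: backref(off=2, len=3) (overlapping!). Copied 'CCC' from pos 2. Output: "JXCCCCC"
Token 6: backref(off=3, len=3). Copied 'CCC' from pos 4. Output: "JXCCCCCCCC"
Token 7: literal('A'). Output: "JXCCCCCCCCA"
Token 8: literal('R'). Output: "JXCCCCCCCCAR"

Answer: JXCCCCCCCCAR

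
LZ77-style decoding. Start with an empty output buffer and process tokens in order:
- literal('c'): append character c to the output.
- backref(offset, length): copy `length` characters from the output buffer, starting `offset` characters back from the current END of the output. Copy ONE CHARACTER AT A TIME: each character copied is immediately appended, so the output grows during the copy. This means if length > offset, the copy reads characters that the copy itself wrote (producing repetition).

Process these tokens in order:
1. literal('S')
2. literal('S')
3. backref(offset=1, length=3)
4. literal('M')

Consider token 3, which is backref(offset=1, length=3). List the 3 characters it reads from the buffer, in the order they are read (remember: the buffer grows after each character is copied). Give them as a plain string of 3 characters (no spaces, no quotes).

Token 1: literal('S'). Output: "S"
Token 2: literal('S'). Output: "SS"
Token 3: backref(off=1, len=3). Buffer before: "SS" (len 2)
  byte 1: read out[1]='S', append. Buffer now: "SSS"
  byte 2: read out[2]='S', append. Buffer now: "SSSS"
  byte 3: read out[3]='S', append. Buffer now: "SSSSS"

Answer: SSS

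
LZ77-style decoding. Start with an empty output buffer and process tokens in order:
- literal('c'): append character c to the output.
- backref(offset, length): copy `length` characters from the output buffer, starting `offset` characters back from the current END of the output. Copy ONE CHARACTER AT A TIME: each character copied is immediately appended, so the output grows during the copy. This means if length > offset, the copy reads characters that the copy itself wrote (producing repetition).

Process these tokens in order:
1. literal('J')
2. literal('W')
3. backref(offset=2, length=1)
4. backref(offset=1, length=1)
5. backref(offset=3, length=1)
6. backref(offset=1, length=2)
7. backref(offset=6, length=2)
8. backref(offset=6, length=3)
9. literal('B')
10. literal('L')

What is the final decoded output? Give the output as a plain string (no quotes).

Token 1: literal('J'). Output: "J"
Token 2: literal('W'). Output: "JW"
Token 3: backref(off=2, len=1). Copied 'J' from pos 0. Output: "JWJ"
Token 4: backref(off=1, len=1). Copied 'J' from pos 2. Output: "JWJJ"
Token 5: backref(off=3, len=1). Copied 'W' from pos 1. Output: "JWJJW"
Token 6: backref(off=1, len=2) (overlapping!). Copied 'WW' from pos 4. Output: "JWJJWWW"
Token 7: backref(off=6, len=2). Copied 'WJ' from pos 1. Output: "JWJJWWWWJ"
Token 8: backref(off=6, len=3). Copied 'JWW' from pos 3. Output: "JWJJWWWWJJWW"
Token 9: literal('B'). Output: "JWJJWWWWJJWWB"
Token 10: literal('L'). Output: "JWJJWWWWJJWWBL"

Answer: JWJJWWWWJJWWBL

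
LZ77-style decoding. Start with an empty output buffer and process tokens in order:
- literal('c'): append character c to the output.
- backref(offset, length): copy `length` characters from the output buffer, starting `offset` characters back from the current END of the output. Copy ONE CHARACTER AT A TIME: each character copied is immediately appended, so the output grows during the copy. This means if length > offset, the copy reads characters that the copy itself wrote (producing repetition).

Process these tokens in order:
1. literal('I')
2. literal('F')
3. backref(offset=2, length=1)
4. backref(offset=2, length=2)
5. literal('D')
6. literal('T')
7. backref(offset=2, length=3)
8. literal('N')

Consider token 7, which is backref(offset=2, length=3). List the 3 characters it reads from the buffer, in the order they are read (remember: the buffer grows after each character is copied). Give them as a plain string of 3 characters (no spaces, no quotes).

Answer: DTD

Derivation:
Token 1: literal('I'). Output: "I"
Token 2: literal('F'). Output: "IF"
Token 3: backref(off=2, len=1). Copied 'I' from pos 0. Output: "IFI"
Token 4: backref(off=2, len=2). Copied 'FI' from pos 1. Output: "IFIFI"
Token 5: literal('D'). Output: "IFIFID"
Token 6: literal('T'). Output: "IFIFIDT"
Token 7: backref(off=2, len=3). Buffer before: "IFIFIDT" (len 7)
  byte 1: read out[5]='D', append. Buffer now: "IFIFIDTD"
  byte 2: read out[6]='T', append. Buffer now: "IFIFIDTDT"
  byte 3: read out[7]='D', append. Buffer now: "IFIFIDTDTD"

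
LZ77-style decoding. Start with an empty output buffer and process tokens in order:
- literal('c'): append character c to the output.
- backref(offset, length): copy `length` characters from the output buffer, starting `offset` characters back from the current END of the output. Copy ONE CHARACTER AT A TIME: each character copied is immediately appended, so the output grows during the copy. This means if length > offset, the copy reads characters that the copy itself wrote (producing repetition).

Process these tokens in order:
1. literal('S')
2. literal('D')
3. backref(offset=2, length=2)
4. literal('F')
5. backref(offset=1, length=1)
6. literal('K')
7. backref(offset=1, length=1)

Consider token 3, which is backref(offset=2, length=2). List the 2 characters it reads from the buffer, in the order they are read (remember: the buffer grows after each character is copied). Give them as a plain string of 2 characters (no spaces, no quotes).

Answer: SD

Derivation:
Token 1: literal('S'). Output: "S"
Token 2: literal('D'). Output: "SD"
Token 3: backref(off=2, len=2). Buffer before: "SD" (len 2)
  byte 1: read out[0]='S', append. Buffer now: "SDS"
  byte 2: read out[1]='D', append. Buffer now: "SDSD"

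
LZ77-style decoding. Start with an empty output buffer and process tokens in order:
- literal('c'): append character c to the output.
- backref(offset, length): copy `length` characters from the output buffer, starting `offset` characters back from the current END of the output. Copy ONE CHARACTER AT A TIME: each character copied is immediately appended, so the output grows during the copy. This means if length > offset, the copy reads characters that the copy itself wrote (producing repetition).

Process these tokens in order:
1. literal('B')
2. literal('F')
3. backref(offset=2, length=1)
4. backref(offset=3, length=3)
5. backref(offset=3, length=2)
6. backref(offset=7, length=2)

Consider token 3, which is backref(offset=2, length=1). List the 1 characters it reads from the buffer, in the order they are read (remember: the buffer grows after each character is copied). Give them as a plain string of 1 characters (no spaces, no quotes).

Token 1: literal('B'). Output: "B"
Token 2: literal('F'). Output: "BF"
Token 3: backref(off=2, len=1). Buffer before: "BF" (len 2)
  byte 1: read out[0]='B', append. Buffer now: "BFB"

Answer: B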